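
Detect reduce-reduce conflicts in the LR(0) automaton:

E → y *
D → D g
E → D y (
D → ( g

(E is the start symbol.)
No reduce-reduce conflicts

A reduce-reduce conflict occurs when an LR(0) state has two complete items [A → α .] and [B → β .] — both call for a reduction, and with no lookahead the parser cannot choose between them.

Augment with E' → E and build the canonical LR(0) collection (I0 = CLOSURE({[E' → . E]}), then GOTO on every symbol after a dot until no new states appear). It has 10 states:
  I0: { [D → . ( g], [D → . D g], [E → . D y (], [E → . y *], [E' → . E] }  — shift
  I1: { [D → ( . g] }  — shift
  I2: { [D → D . g], [E → D . y (] }  — shift
  I3: { [E' → E .] }  — accept
  I4: { [E → y . *] }  — shift
  I5: { [E → y * .] }  — reduce
  I6: { [D → D g .] }  — reduce
  I7: { [E → D y . (] }  — shift
  I8: { [E → D y ( .] }  — reduce
  I9: { [D → ( g .] }  — reduce

No state contains more than one complete item.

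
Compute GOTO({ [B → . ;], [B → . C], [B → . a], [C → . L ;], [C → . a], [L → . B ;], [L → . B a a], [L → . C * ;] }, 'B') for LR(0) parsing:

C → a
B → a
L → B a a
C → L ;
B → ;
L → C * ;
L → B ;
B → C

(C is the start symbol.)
GOTO(I, 'B') = CLOSURE({ [A → αX.β] : [A → α.Xβ] ∈ I, X = 'B' })

Items with dot before 'B', with the dot advanced:
  [L → . B ;] → [L → B . ;]
  [L → . B a a] → [L → B . a a]
Closure adds nothing (no advanced item has the dot before a non-terminal).

GOTO = { [L → B . ;], [L → B . a a] }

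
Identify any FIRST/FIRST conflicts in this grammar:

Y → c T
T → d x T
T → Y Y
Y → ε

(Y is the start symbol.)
FIRST sets of the non-terminals at (or reachable through a nullable prefix from) the front of some alternative:
  FIRST(Y) = { 'c', ε }

Productions for Y:
  Y → c T: FIRST = { 'c' }
  Y → ε: FIRST = { ε }
Productions for T:
  T → d x T: FIRST = { 'd' }
  T → Y Y: FIRST = { 'c', ε }

All alternatives of each non-terminal have pairwise disjoint FIRST sets.

Answer: No FIRST/FIRST conflicts.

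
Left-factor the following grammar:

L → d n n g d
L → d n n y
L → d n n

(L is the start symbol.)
Left-factoring transforms A → αβ₁ | αβ₂ into A → αA' and A' → β₁ | β₂
(α is the longest common prefix among the alternatives). Repeat until
no nonterminal has two alternatives with a common prefix.

Round 1: L has alternatives sharing prefix 'd n n'. Introduce L': L → d n n L'
  Add: L' → g d
  Add: L' → y
  Add: L' → ε

No remaining common prefixes — done.

Resulting grammar:
L → d n n L'
L' → g d
L' → y
L' → ε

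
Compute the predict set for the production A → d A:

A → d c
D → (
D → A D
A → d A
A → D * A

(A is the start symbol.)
{ 'd' }

PREDICT(A → d A) = (FIRST(RHS) \ {ε}) ∪ (FOLLOW(A) if ε ∈ FIRST(RHS), i.e. RHS ⇒* ε)
FIRST(d A) = { 'd' }
ε ∉ FIRST(d A), so FOLLOW(A) is not added.
PREDICT(A → d A) = { 'd' }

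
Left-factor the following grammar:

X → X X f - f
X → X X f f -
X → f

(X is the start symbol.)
Left-factoring transforms A → αβ₁ | αβ₂ into A → αA' and A' → β₁ | β₂
(α is the longest common prefix among the alternatives). Repeat until
no nonterminal has two alternatives with a common prefix.

Round 1: X has alternatives sharing prefix 'X X f'. Introduce X': X → X X f X'
  Add: X' → - f
  Add: X' → f -

No remaining common prefixes — done.

Resulting grammar:
X → X X f X'
X' → - f
X' → f -
X → f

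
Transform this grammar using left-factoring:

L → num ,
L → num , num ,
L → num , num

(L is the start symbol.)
Left-factoring transforms A → αβ₁ | αβ₂ into A → αA' and A' → β₁ | β₂
(α is the longest common prefix among the alternatives). Repeat until
no nonterminal has two alternatives with a common prefix.

Round 1: L has alternatives sharing prefix 'num ,'. Introduce L': L → num , L'
  Add: L' → ε
  Add: L' → num ,
  Add: L' → num

Round 2: L' has alternatives sharing prefix 'num'. Introduce L'': L' → num L''
  Add: L'' → ,
  Add: L'' → ε

No remaining common prefixes — done.

Resulting grammar:
L → num , L'
L' → ε
L' → num L''
L'' → ,
L'' → ε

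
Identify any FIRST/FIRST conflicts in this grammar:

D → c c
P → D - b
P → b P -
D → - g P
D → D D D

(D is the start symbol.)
FIRST sets of the non-terminals at (or reachable through a nullable prefix from) the front of some alternative:
  FIRST(D) = { '-', 'c' }

Productions for D:
  D → c c: FIRST = { 'c' }
  D → - g P: FIRST = { '-' }
  D → D D D: FIRST = { '-', 'c' }
Productions for P:
  P → D - b: FIRST = { '-', 'c' }
  P → b P -: FIRST = { 'b' }

Conflict for D: D → c c and D → D D D
  Overlap: { 'c' }
Conflict for D: D → - g P and D → D D D
  Overlap: { '-' }

Answer: Yes. D → c c / D → D D D on { 'c' }; D → '-' g P / D → D D D on { '-' }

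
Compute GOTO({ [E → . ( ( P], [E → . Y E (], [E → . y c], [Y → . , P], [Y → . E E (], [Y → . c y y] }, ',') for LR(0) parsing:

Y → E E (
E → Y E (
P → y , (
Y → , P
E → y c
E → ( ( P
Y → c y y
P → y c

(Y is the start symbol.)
GOTO(I, ',') = CLOSURE({ [A → αX.β] : [A → α.Xβ] ∈ I, X = ',' })

Items with dot before ',', with the dot advanced:
  [Y → . , P] → [Y → , . P]
Closure of the advanced items:
  [Y → , . P] has the dot before P: add [P → . y , (], [P → . y c]

GOTO = { [P → . y , (], [P → . y c], [Y → , . P] }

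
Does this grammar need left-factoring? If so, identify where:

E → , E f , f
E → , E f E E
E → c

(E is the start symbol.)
Yes, E has productions with common prefix ', E f'

Left-factoring is needed when two productions for the same non-terminal
share a common prefix on the right-hand side.

Productions for E:
  E → , E f , f
  E → , E f E E
  E → c

Found common prefix ', E f' in productions for E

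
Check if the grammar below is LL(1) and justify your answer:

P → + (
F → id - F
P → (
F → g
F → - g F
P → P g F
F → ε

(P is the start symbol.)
A grammar is LL(1) if for each non-terminal N with multiple productions, the predict sets of those productions are pairwise disjoint, where PREDICT(N → α) = (FIRST(α) \ {ε}) ∪ (FOLLOW(N) if α ⇒* ε).

Relevant sets:
  FIRST(P) = { '(', '+' }
  FOLLOW(F) = { $, 'g' }

For P:
  PREDICT(P → '+' '(') = { '+' }
  PREDICT(P → '(') = { '(' }
  PREDICT(P → P g F) = { '(', '+' }
For F:
  PREDICT(F → id '-' F) = { 'id' }
  PREDICT(F → g) = { 'g' }
  PREDICT(F → '-' g F) = { '-' }
  PREDICT(F → ε) = { $, 'g' }

Conflict found: Predict set conflict for P: { '+' }
The grammar is NOT LL(1).

Answer: No. Predict set conflict for P: { '+' }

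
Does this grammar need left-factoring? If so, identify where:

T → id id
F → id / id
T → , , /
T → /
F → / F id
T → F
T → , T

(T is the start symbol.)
Yes, T has productions with common prefix ','

Left-factoring is needed when two productions for the same non-terminal
share a common prefix on the right-hand side.

Productions for T:
  T → id id
  T → , , /
  T → /
  T → F
  T → , T
Productions for F:
  F → id / id
  F → / F id

Found common prefix ',' in productions for T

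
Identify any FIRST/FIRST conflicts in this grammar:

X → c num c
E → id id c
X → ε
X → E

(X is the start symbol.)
No FIRST/FIRST conflicts.

A FIRST/FIRST conflict occurs when two productions N → α and N → β for the same non-terminal have FIRST(α) ∩ FIRST(β) ≠ ∅ (with ε ∈ FIRST of a nullable right-hand side, so two nullable alternatives also conflict).

FIRST sets of the non-terminals at (or reachable through a nullable prefix from) the front of some alternative:
  FIRST(E) = { 'id' }

Productions for X:
  X → c num c: FIRST = { 'c' }
  X → ε: FIRST = { ε }
  X → E: FIRST = { 'id' }
E has only one production, so no FIRST/FIRST conflict is possible there.

All alternatives of each non-terminal have pairwise disjoint FIRST sets.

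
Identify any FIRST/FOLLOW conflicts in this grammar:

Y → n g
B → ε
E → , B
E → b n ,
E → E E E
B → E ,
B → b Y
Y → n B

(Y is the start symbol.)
Yes. B → E ',' with FOLLOW(B) on { ',', 'b' }; B → b Y with FOLLOW(B) on { 'b' }

A FIRST/FOLLOW conflict occurs when a non-terminal N has a nullable alternative N → β (β ⇒* ε) and another alternative N → α with FIRST(α) ∩ FOLLOW(N) ≠ ∅: on such a lookahead the parser cannot decide between expanding α and letting N vanish via β.

Nullable non-terminals: B.
FIRST sets used below: FIRST(E) = { ',', 'b' }

B: nullable alternative(s) B → ε; FOLLOW(B) = { $, ',', 'b' }
  B → ε: FIRST \ {ε} = { } — this is the only nullable alternative, skip
  B → E ,: FIRST \ {ε} = { ',', 'b' } — overlaps FOLLOW(B) on { ',', 'b' }: CONFLICT
  B → b Y: FIRST \ {ε} = { 'b' } — overlaps FOLLOW(B) on { 'b' }: CONFLICT

E, Y have no nullable alternative, so no FIRST/FOLLOW check is needed there.

So the grammar has 2 FIRST/FOLLOW conflicts (marked CONFLICT above).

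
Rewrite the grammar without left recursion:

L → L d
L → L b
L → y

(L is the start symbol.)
L is directly left-recursive. The standard transformation for
  A → A α₁ | ... | A α_m | β₁ | ... | β_n
is
  A  → β₁ A' | ... | β_n A'
  A' → α₁ A' | ... | α_m A' | ε

L → y becomes L → y L'
L → L d becomes L' → d L'
L → L b becomes L' → b L'
Add L' → ε

Resulting grammar:
L → y L'
L' → d L'
L' → b L'
L' → ε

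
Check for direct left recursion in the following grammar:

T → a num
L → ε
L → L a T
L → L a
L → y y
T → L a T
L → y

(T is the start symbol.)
T → a num: starts with a
L → ε: starts with ε
L → L a T: LEFT RECURSIVE (starts with L)
L → L a: LEFT RECURSIVE (starts with L)
L → y y: starts with y
T → L a T: starts with L
L → y: starts with y

The grammar has direct left recursion on: L.

Answer: Yes, L is left-recursive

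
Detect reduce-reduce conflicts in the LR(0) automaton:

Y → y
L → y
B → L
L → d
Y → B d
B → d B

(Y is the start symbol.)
Yes — I5: [L → y .] vs [Y → y .]

A reduce-reduce conflict occurs when an LR(0) state has two complete items [A → α .] and [B → β .] — both call for a reduction, and with no lookahead the parser cannot choose between them.

Augment with Y' → Y and build the canonical LR(0) collection (I0 = CLOSURE({[Y' → . Y]}), then GOTO on every symbol after a dot until no new states appear). It has 9 states:
  I0: { [B → . L], [B → . d B], [L → . d], [L → . y], [Y → . B d], [Y → . y], [Y' → . Y] }  — shift
  I1: { [Y → B . d] }  — shift
  I2: { [B → L .] }  — reduce
  I3: { [Y' → Y .] }  — accept
  I4: { [B → . L], [B → . d B], [B → d . B], [L → . d], [L → . y], [L → d .] }  — shift, reduce
  I5: { [L → y .], [Y → y .] }  — 2 reduces
  I6: { [B → d B .] }  — reduce
  I7: { [L → y .] }  — reduce
  I8: { [Y → B d .] }  — reduce

I5 contains complete items [L → y .], [Y → y .] — reduce-reduce conflict.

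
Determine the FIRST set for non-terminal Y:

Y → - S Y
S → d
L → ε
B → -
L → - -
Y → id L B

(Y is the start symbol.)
From Y → - S Y:
  - '-' is a terminal: add '-' and stop
From Y → id L B:
  - id is a terminal: add 'id' and stop

Collecting: FIRST(Y) = { '-', 'id' }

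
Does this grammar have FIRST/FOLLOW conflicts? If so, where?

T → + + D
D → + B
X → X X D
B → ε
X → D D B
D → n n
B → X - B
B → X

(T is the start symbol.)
Yes. B → X '-' B with FOLLOW(B) on { '+', 'n' }; B → X with FOLLOW(B) on { '+', 'n' }

Nullable non-terminals: B.
FIRST sets used below: FIRST(X) = { '+', 'n' }

B: nullable alternative(s) B → ε; FOLLOW(B) = { $, '+', '-', 'n' }
  B → ε: FIRST \ {ε} = { } — this is the only nullable alternative, skip
  B → X - B: FIRST \ {ε} = { '+', 'n' } — overlaps FOLLOW(B) on { '+', 'n' }: CONFLICT
  B → X: FIRST \ {ε} = { '+', 'n' } — overlaps FOLLOW(B) on { '+', 'n' }: CONFLICT

D, T, X have no nullable alternative, so no FIRST/FOLLOW check is needed there.

So the grammar has 2 FIRST/FOLLOW conflicts (marked CONFLICT above).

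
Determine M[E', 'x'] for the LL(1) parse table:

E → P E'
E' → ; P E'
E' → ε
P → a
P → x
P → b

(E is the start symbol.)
Empty (error entry)

To find M[E', 'x'], we find productions for E' where 'x' is in the predict set (PREDICT(N → α) = (FIRST(α) \ {ε}) ∪ (FOLLOW(N) if α ⇒* ε)).

Relevant sets:
  FOLLOW(E') = { $ }

E' → ; P E': PREDICT = { ';' }
E' → ε: PREDICT = { $ }

M[E', 'x'] is empty (no production applies)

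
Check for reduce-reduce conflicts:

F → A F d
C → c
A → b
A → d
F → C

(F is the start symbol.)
Augment with F' → F and build the canonical LR(0) collection (I0 = CLOSURE({[F' → . F]}), then GOTO on every symbol after a dot until no new states appear). It has 9 states:
  I0: { [A → . b], [A → . d], [C → . c], [F → . A F d], [F → . C], [F' → . F] }  — shift
  I1: { [A → . b], [A → . d], [C → . c], [F → . A F d], [F → . C], [F → A . F d] }  — shift
  I2: { [F → C .] }  — reduce
  I3: { [F' → F .] }  — accept
  I4: { [A → b .] }  — reduce
  I5: { [C → c .] }  — reduce
  I6: { [A → d .] }  — reduce
  I7: { [F → A F . d] }  — shift
  I8: { [F → A F d .] }  — reduce

No state contains more than one complete item.

Answer: No reduce-reduce conflicts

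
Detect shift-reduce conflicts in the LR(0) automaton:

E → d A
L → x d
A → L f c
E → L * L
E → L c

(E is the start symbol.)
No shift-reduce conflicts

A shift-reduce conflict occurs when an LR(0) state has both:
  - a complete (reduce) item [A → α .] (dot at the end), and
  - a shift item [B → β . c γ] (dot before a terminal).

Augment with E' → E and build the canonical LR(0) collection (I0 = CLOSURE({[E' → . E]}), then GOTO on every symbol after a dot until no new states appear). It has 13 states:
  I0: { [E → . L * L], [E → . L c], [E → . d A], [E' → . E], [L → . x d] }  — shift
  I1: { [E' → E .] }  — accept
  I2: { [E → L . * L], [E → L . c] }  — shift
  I3: { [A → . L f c], [E → d . A], [L → . x d] }  — shift
  I4: { [L → x . d] }  — shift
  I5: { [L → x d .] }  — reduce
  I6: { [E → d A .] }  — reduce
  I7: { [A → L . f c] }  — shift
  I8: { [A → L f . c] }  — shift
  I9: { [A → L f c .] }  — reduce
  I10: { [E → L * . L], [L → . x d] }  — shift
  I11: { [E → L c .] }  — reduce
  I12: { [E → L * L .] }  — reduce

No state contains both a complete item and a shift item.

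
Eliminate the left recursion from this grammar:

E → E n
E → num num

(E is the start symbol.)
E → num num E'
E' → n E'
E' → ε

E is directly left-recursive. The standard transformation for
  A → A α₁ | ... | A α_m | β₁ | ... | β_n
is
  A  → β₁ A' | ... | β_n A'
  A' → α₁ A' | ... | α_m A' | ε

E → num num becomes E → num num E'
E → E n becomes E' → n E'
Add E' → ε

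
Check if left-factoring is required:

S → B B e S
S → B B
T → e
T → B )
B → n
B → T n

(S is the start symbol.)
Left-factoring is needed when two productions for the same non-terminal
share a common prefix on the right-hand side.

Productions for S:
  S → B B e S
  S → B B
Productions for T:
  T → e
  T → B )
Productions for B:
  B → n
  B → T n

Found common prefix 'B B' in productions for S

Answer: Yes, S has productions with common prefix 'B B'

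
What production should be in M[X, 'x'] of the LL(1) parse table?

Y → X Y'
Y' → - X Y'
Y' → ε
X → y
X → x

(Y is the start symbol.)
X → x

To find M[X, 'x'], we find productions for X where 'x' is in the predict set (PREDICT(N → α) = (FIRST(α) \ {ε}) ∪ (FOLLOW(N) if α ⇒* ε)).

X → y: PREDICT = { 'y' }
X → x: PREDICT = { 'x' }
  'x' is in predict set, so this production goes in M[X, 'x']

M[X, 'x'] = X → x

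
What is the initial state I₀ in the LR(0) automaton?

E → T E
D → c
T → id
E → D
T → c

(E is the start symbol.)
{ [D → . c], [E → . D], [E → . T E], [E' → . E], [T → . c], [T → . id] }

First, augment the grammar with E' → E
I₀ = CLOSURE({ [E' → . E] }):
  [E' → . E] has the dot before E: add [E → . T E], [E → . D]
  [E → . T E] has the dot before T: add [T → . id], [T → . c]
  [E → . D] has the dot before D: add [D → . c]
No further items can be added.

I₀ = { [D → . c], [E → . D], [E → . T E], [E' → . E], [T → . c], [T → . id] }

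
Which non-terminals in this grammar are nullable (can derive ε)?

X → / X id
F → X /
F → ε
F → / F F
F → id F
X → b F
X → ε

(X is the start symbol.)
{ 'F', 'X' }

ε-productions: F → ε, X → ε
So F, X are immediately nullable.
Every non-terminal is now nullable.
Nullable = { 'F', 'X' }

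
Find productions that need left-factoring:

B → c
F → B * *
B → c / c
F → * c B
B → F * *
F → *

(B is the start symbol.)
Yes, B has productions with common prefix 'c'; F has productions with common prefix '*'

Left-factoring is needed when two productions for the same non-terminal
share a common prefix on the right-hand side.

Productions for B:
  B → c
  B → c / c
  B → F * *
Productions for F:
  F → B * *
  F → * c B
  F → *

Found common prefix 'c' in productions for B
Found common prefix '*' in productions for F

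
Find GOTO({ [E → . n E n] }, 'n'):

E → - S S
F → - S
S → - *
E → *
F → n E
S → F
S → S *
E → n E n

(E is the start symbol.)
{ [E → . *], [E → . - S S], [E → . n E n], [E → n . E n] }

GOTO(I, 'n') = CLOSURE({ [A → αX.β] : [A → α.Xβ] ∈ I, X = 'n' })

Items with dot before 'n', with the dot advanced:
  [E → . n E n] → [E → n . E n]
Closure of the advanced items:
  [E → n . E n] has the dot before E: add [E → . - S S], [E → . *], [E → . n E n]

GOTO = { [E → . *], [E → . - S S], [E → . n E n], [E → n . E n] }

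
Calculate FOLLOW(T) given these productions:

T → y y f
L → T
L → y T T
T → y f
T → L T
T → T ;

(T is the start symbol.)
To compute FOLLOW(T), find every occurrence of T on a right-hand side N → α T β: add FIRST(β) \ {ε}, and if β is empty or nullable also add FOLLOW(N). Iterate to a fixed point.

T is the start symbol, so $ ∈ FOLLOW(T).
In L → T: T is at the end, add FOLLOW(L)
In L → y T T: T is followed by T, add FIRST(T) \ {ε} = { 'y' }
In L → y T T: T is at the end, add FOLLOW(L)
In T → L T: T is at the end; this adds FOLLOW(T) to itself — nothing new
In T → T ;: T is followed by ';', add FIRST(';') \ {ε} = { ';' }

The FOLLOW sets referred to above (computed the same way, to a fixed point):
  FOLLOW(L) = { 'y' }

Taking the union: FOLLOW(T) = { $, ';', 'y' }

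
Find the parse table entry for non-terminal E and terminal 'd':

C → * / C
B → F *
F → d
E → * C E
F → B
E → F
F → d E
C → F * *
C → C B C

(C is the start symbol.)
To find M[E, 'd'], we find productions for E where 'd' is in the predict set (PREDICT(N → α) = (FIRST(α) \ {ε}) ∪ (FOLLOW(N) if α ⇒* ε)).

Relevant sets:
  FIRST(F) = { 'd' }

E → * C E: PREDICT = { '*' }
E → F: PREDICT = { 'd' }
  'd' is in predict set, so this production goes in M[E, 'd']

M[E, 'd'] = E → F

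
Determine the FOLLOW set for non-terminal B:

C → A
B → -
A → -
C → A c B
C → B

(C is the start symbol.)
{ $ }

In C → A c B: B is at the end, add FOLLOW(C)
In C → B: B is at the end, add FOLLOW(C)

The FOLLOW sets referred to above (computed the same way, to a fixed point):
  FOLLOW(C) = { $ }

Taking the union: FOLLOW(B) = { $ }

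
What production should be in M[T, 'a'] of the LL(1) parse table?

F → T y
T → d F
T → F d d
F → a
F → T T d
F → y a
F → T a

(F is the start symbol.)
To find M[T, 'a'], we find productions for T where 'a' is in the predict set (PREDICT(N → α) = (FIRST(α) \ {ε}) ∪ (FOLLOW(N) if α ⇒* ε)).

Relevant sets:
  FIRST(F) = { 'a', 'd', 'y' }

T → d F: PREDICT = { 'd' }
T → F d d: PREDICT = { 'a', 'd', 'y' }
  'a' is in predict set, so this production goes in M[T, 'a']

M[T, 'a'] = T → F d d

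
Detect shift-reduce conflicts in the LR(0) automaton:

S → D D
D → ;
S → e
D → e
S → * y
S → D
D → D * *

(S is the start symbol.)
A shift-reduce conflict occurs when an LR(0) state has both:
  - a complete (reduce) item [A → α .] (dot at the end), and
  - a shift item [B → β . c γ] (dot before a terminal).

Augment with S' → S and build the canonical LR(0) collection (I0 = CLOSURE({[S' → . S]}), then GOTO on every symbol after a dot until no new states appear). It has 11 states:
  I0: { [D → . ;], [D → . D * *], [D → . e], [S → . * y], [S → . D D], [S → . D], [S → . e], [S' → . S] }  — shift
  I1: { [S → * . y] }  — shift
  I2: { [D → ; .] }  — reduce
  I3: { [D → . ;], [D → . D * *], [D → . e], [D → D . * *], [S → D . D], [S → D .] }  — shift, reduce
  I4: { [S' → S .] }  — accept
  I5: { [D → e .], [S → e .] }  — 2 reduces
  I6: { [D → D * . *] }  — shift
  I7: { [D → D . * *], [S → D D .] }  — shift, reduce
  I8: { [D → e .] }  — reduce
  I9: { [D → D * * .] }  — reduce
  I10: { [S → * y .] }  — reduce

I3 contains reduce item [S → D .] and shift items [D → . ;], [D → D . * *], [D → . e] — shift-reduce conflict.
I7 contains reduce item [S → D D .] and shift item [D → D . * *] — shift-reduce conflict.

Answer: Yes — I3: [S → D .] vs [D → . ;]; I7: [S → D D .] vs [D → D . * *]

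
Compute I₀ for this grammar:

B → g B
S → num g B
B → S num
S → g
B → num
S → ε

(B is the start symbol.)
{ [B → . S num], [B → . g B], [B → . num], [B' → . B], [S → . g], [S → . num g B], [S → .] }

First, augment the grammar with B' → B
I₀ = CLOSURE({ [B' → . B] }):
  [B' → . B] has the dot before B: add [B → . g B], [B → . S num], [B → . num]
  [B → . S num] has the dot before S: add [S → . num g B], [S → . g], [S → .]
No further items can be added.

I₀ = { [B → . S num], [B → . g B], [B → . num], [B' → . B], [S → . g], [S → . num g B], [S → .] }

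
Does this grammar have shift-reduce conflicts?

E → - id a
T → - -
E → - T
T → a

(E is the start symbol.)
No shift-reduce conflicts

A shift-reduce conflict occurs when an LR(0) state has both:
  - a complete (reduce) item [A → α .] (dot at the end), and
  - a shift item [B → β . c γ] (dot before a terminal).

Augment with E' → E and build the canonical LR(0) collection (I0 = CLOSURE({[E' → . E]}), then GOTO on every symbol after a dot until no new states appear). It has 9 states:
  I0: { [E → . - T], [E → . - id a], [E' → . E] }  — shift
  I1: { [E → - . T], [E → - . id a], [T → . - -], [T → . a] }  — shift
  I2: { [E' → E .] }  — accept
  I3: { [T → - . -] }  — shift
  I4: { [E → - T .] }  — reduce
  I5: { [T → a .] }  — reduce
  I6: { [E → - id . a] }  — shift
  I7: { [E → - id a .] }  — reduce
  I8: { [T → - - .] }  — reduce

No state contains both a complete item and a shift item.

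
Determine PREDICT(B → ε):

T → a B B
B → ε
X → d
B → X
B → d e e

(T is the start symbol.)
{ $, 'd' }

PREDICT(B → ε) = (FIRST(RHS) \ {ε}) ∪ (FOLLOW(B) if ε ∈ FIRST(RHS), i.e. RHS ⇒* ε)
The right-hand side is ε (FIRST(ε) = { ε }), so the predict set is FOLLOW(B) = { $, 'd' }
PREDICT(B → ε) = { $, 'd' }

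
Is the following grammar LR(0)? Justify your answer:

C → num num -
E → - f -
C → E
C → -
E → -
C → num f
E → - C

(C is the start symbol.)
A grammar is LR(0) if no state in the canonical LR(0) collection has:
  - both a shift item (dot before a terminal) and a complete item (shift-reduce conflict), or
  - two or more complete items (reduce-reduce conflict; the accept item [C' → C .] counts as a complete item here).

Augment with C' → C and build the canonical LR(0) collection (I0 = CLOSURE({[C' → . C]}), then GOTO on every symbol after a dot until no new states appear). It has 11 states:
  I0: { [C → . -], [C → . E], [C → . num f], [C → . num num -], [C' → . C], [E → . - C], [E → . - f -], [E → . -] }  — shift
  I1: { [C → - .], [C → . -], [C → . E], [C → . num f], [C → . num num -], [E → - . C], [E → - . f -], [E → - .], [E → . - C], [E → . - f -], [E → . -] }  — shift, 2 reduces
  I2: { [C' → C .] }  — accept
  I3: { [C → E .] }  — reduce
  I4: { [C → num . f], [C → num . num -] }  — shift
  I5: { [C → num f .] }  — reduce
  I6: { [C → num num . -] }  — shift
  I7: { [C → num num - .] }  — reduce
  I8: { [E → - C .] }  — reduce
  I9: { [E → - f . -] }  — shift
  I10: { [E → - f - .] }  — reduce

Conflict in state I1:
  Shift-reduce conflict between [C → - .] and [C → . -]
So the grammar is NOT LR(0).

Answer: No. Shift-reduce conflict between [C → - .] and [C → . -]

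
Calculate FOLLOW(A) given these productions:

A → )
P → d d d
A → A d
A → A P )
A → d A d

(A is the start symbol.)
{ $, 'd' }

To compute FOLLOW(A), find every occurrence of A on a right-hand side N → α A β: add FIRST(β) \ {ε}, and if β is empty or nullable also add FOLLOW(N). Iterate to a fixed point.

A is the start symbol, so $ ∈ FOLLOW(A).
In A → A d: A is followed by d, add FIRST(d) \ {ε} = { 'd' }
In A → A P ): A is followed by P ')', add FIRST(P ')') \ {ε} = { 'd' }
In A → d A d: A is followed by d, add FIRST(d) \ {ε} = { 'd' }

Taking the union: FOLLOW(A) = { $, 'd' }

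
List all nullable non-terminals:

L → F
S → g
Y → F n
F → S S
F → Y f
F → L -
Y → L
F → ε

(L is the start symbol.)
{ 'F', 'L', 'Y' }

ε-productions: F → ε
So F is immediately nullable.
L → F: every symbol on the right is nullable, so L is nullable too.
Y → L: every symbol on the right is nullable, so Y is nullable too.
No further non-terminal can be added: every production for the remaining non-terminals contains a terminal or a non-nullable non-terminal.
Nullable = { 'F', 'L', 'Y' }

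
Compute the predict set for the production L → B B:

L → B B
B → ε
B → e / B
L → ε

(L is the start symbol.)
{ $, 'e' }

PREDICT(L → B B) = (FIRST(RHS) \ {ε}) ∪ (FOLLOW(L) if ε ∈ FIRST(RHS), i.e. RHS ⇒* ε)
FIRST(B) = { 'e', ε }
FIRST(B B) = { 'e', ε }
ε ∈ FIRST(B B) (the right-hand side is nullable), so add FOLLOW(L) = { $ }
PREDICT(L → B B) = { $, 'e' }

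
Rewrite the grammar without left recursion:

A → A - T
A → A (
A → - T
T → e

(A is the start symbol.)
A → - T A'
A' → - T A'
A' → ( A'
A' → ε
T → e

A is directly left-recursive. The standard transformation for
  A → A α₁ | ... | A α_m | β₁ | ... | β_n
is
  A  → β₁ A' | ... | β_n A'
  A' → α₁ A' | ... | α_m A' | ε

A → - T becomes A → - T A'
A → A - T becomes A' → - T A'
A → A ( becomes A' → ( A'
Add A' → ε

Productions for other non-terminals are unchanged:
  T → e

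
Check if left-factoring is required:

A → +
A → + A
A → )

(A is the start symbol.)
Left-factoring is needed when two productions for the same non-terminal
share a common prefix on the right-hand side.

Productions for A:
  A → +
  A → + A
  A → )

Found common prefix '+' in productions for A

Answer: Yes, A has productions with common prefix '+'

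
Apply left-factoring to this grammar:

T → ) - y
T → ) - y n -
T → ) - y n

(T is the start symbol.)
T → ) - y T'
T' → ε
T' → n T''
T'' → -
T'' → ε

Left-factoring transforms A → αβ₁ | αβ₂ into A → αA' and A' → β₁ | β₂
(α is the longest common prefix among the alternatives). Repeat until
no nonterminal has two alternatives with a common prefix.

Round 1: T has alternatives sharing prefix ') - y'. Introduce T': T → ) - y T'
  Add: T' → ε
  Add: T' → n -
  Add: T' → n

Round 2: T' has alternatives sharing prefix 'n'. Introduce T'': T' → n T''
  Add: T'' → -
  Add: T'' → ε

No remaining common prefixes — done.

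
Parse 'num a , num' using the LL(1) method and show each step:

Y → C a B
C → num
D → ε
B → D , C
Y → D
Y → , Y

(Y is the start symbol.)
Stack is shown with the top on the left.

Stack      Input          Action
--------------------------------
Y $        num a , num $  output Y → C a B
C a B $    num a , num $  output C → num
num a B $  num a , num $  match 'num'
a B $      a , num $      match 'a'
B $        , num $        output B → D , C
D , C $    , num $        output D → ε
, C $      , num $        match ','
C $        num $          output C → num
num $      num $          match 'num'
$          $              accept

The string is accepted.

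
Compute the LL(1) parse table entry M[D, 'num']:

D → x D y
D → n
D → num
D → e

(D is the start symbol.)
D → num

To find M[D, 'num'], we find productions for D where 'num' is in the predict set (PREDICT(N → α) = (FIRST(α) \ {ε}) ∪ (FOLLOW(N) if α ⇒* ε)).

D → x D y: PREDICT = { 'x' }
D → n: PREDICT = { 'n' }
D → num: PREDICT = { 'num' }
  'num' is in predict set, so this production goes in M[D, 'num']
D → e: PREDICT = { 'e' }

M[D, 'num'] = D → num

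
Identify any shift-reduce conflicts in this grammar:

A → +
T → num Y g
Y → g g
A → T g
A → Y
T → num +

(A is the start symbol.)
No shift-reduce conflicts

A shift-reduce conflict occurs when an LR(0) state has both:
  - a complete (reduce) item [A → α .] (dot at the end), and
  - a shift item [B → β . c γ] (dot before a terminal).

Augment with A' → A and build the canonical LR(0) collection (I0 = CLOSURE({[A' → . A]}), then GOTO on every symbol after a dot until no new states appear). It has 12 states:
  I0: { [A → . +], [A → . T g], [A → . Y], [A' → . A], [T → . num +], [T → . num Y g], [Y → . g g] }  — shift
  I1: { [A → + .] }  — reduce
  I2: { [A' → A .] }  — accept
  I3: { [A → T . g] }  — shift
  I4: { [A → Y .] }  — reduce
  I5: { [Y → g . g] }  — shift
  I6: { [T → num . +], [T → num . Y g], [Y → . g g] }  — shift
  I7: { [T → num + .] }  — reduce
  I8: { [T → num Y . g] }  — shift
  I9: { [T → num Y g .] }  — reduce
  I10: { [Y → g g .] }  — reduce
  I11: { [A → T g .] }  — reduce

No state contains both a complete item and a shift item.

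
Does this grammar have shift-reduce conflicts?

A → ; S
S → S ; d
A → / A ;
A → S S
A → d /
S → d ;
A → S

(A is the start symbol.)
A shift-reduce conflict occurs when an LR(0) state has both:
  - a complete (reduce) item [A → α .] (dot at the end), and
  - a shift item [B → β . c γ] (dot before a terminal).

Augment with A' → A and build the canonical LR(0) collection (I0 = CLOSURE({[A' → . A]}), then GOTO on every symbol after a dot until no new states appear). It has 15 states:
  I0: { [A → . / A ;], [A → . ; S], [A → . S S], [A → . S], [A → . d /], [A' → . A], [S → . S ; d], [S → . d ;] }  — shift
  I1: { [A → . / A ;], [A → . ; S], [A → . S S], [A → . S], [A → . d /], [A → / . A ;], [S → . S ; d], [S → . d ;] }  — shift
  I2: { [A → ; . S], [S → . S ; d], [S → . d ;] }  — shift
  I3: { [A' → A .] }  — accept
  I4: { [A → S . S], [A → S .], [S → . S ; d], [S → . d ;], [S → S . ; d] }  — shift, reduce
  I5: { [A → d . /], [S → d . ;] }  — shift
  I6: { [A → d / .] }  — reduce
  I7: { [S → d ; .] }  — reduce
  I8: { [S → S ; . d] }  — shift
  I9: { [A → S S .], [S → S . ; d] }  — shift, reduce
  I10: { [S → d . ;] }  — shift
  I11: { [S → S ; d .] }  — reduce
  I12: { [A → ; S .], [S → S . ; d] }  — shift, reduce
  I13: { [A → / A . ;] }  — shift
  I14: { [A → / A ; .] }  — reduce

I4 contains reduce item [A → S .] and shift items [S → S . ; d], [S → . d ;] — shift-reduce conflict.
I9 contains reduce item [A → S S .] and shift item [S → S . ; d] — shift-reduce conflict.
I12 contains reduce item [A → ; S .] and shift item [S → S . ; d] — shift-reduce conflict.

Answer: Yes — I4: [A → S .] vs [S → S . ; d]; I9: [A → S S .] vs [S → S . ; d]; I12: [A → ; S .] vs [S → S . ; d]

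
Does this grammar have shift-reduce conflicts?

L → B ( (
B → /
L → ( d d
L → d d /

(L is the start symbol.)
A shift-reduce conflict occurs when an LR(0) state has both:
  - a complete (reduce) item [A → α .] (dot at the end), and
  - a shift item [B → β . c γ] (dot before a terminal).

Augment with L' → L and build the canonical LR(0) collection (I0 = CLOSURE({[L' → . L]}), then GOTO on every symbol after a dot until no new states appear). It has 12 states:
  I0: { [B → . /], [L → . ( d d], [L → . B ( (], [L → . d d /], [L' → . L] }  — shift
  I1: { [L → ( . d d] }  — shift
  I2: { [B → / .] }  — reduce
  I3: { [L → B . ( (] }  — shift
  I4: { [L' → L .] }  — accept
  I5: { [L → d . d /] }  — shift
  I6: { [L → d d . /] }  — shift
  I7: { [L → d d / .] }  — reduce
  I8: { [L → B ( . (] }  — shift
  I9: { [L → B ( ( .] }  — reduce
  I10: { [L → ( d . d] }  — shift
  I11: { [L → ( d d .] }  — reduce

No state contains both a complete item and a shift item.

Answer: No shift-reduce conflicts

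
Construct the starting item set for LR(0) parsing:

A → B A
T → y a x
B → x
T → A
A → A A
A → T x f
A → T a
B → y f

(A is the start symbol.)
First, augment the grammar with A' → A
I₀ = CLOSURE({ [A' → . A] }):
  [A' → . A] has the dot before A: add [A → . B A], [A → . A A], [A → . T x f], [A → . T a]
  [A → . B A] has the dot before B: add [B → . x], [B → . y f]
  [A → . T x f] has the dot before T: add [T → . y a x], [T → . A]
No further items can be added.

I₀ = { [A → . A A], [A → . B A], [A → . T a], [A → . T x f], [A' → . A], [B → . x], [B → . y f], [T → . A], [T → . y a x] }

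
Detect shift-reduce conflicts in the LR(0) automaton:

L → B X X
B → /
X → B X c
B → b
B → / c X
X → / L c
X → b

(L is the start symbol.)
Yes — I1: [B → / .] vs [B → / . c X]; I5: [B → / .] vs [B → . /]

A shift-reduce conflict occurs when an LR(0) state has both:
  - a complete (reduce) item [A → α .] (dot at the end), and
  - a shift item [B → β . c γ] (dot before a terminal).

Augment with L' → L and build the canonical LR(0) collection (I0 = CLOSURE({[L' → . L]}), then GOTO on every symbol after a dot until no new states appear). It has 16 states:
  I0: { [B → . / c X], [B → . /], [B → . b], [L → . B X X], [L' → . L] }  — shift
  I1: { [B → / . c X], [B → / .] }  — shift, reduce
  I2: { [B → . / c X], [B → . /], [B → . b], [L → B . X X], [X → . / L c], [X → . B X c], [X → . b] }  — shift
  I3: { [L' → L .] }  — accept
  I4: { [B → b .] }  — reduce
  I5: { [B → . / c X], [B → . /], [B → . b], [B → / . c X], [B → / .], [L → . B X X], [X → / . L c] }  — shift, reduce
  I6: { [B → . / c X], [B → . /], [B → . b], [X → . / L c], [X → . B X c], [X → . b], [X → B . X c] }  — shift
  I7: { [B → . / c X], [B → . /], [B → . b], [L → B X . X], [X → . / L c], [X → . B X c], [X → . b] }  — shift
  I8: { [B → b .], [X → b .] }  — 2 reduces
  I9: { [L → B X X .] }  — reduce
  I10: { [X → B X . c] }  — shift
  I11: { [X → B X c .] }  — reduce
  I12: { [X → / L . c] }  — shift
  I13: { [B → . / c X], [B → . /], [B → . b], [B → / c . X], [X → . / L c], [X → . B X c], [X → . b] }  — shift
  I14: { [B → / c X .] }  — reduce
  I15: { [X → / L c .] }  — reduce

I1 contains reduce item [B → / .] and shift item [B → / . c X] — shift-reduce conflict.
I5 contains reduce item [B → / .] and shift items [B → . /], [B → . / c X], [B → / . c X], [B → . b] — shift-reduce conflict.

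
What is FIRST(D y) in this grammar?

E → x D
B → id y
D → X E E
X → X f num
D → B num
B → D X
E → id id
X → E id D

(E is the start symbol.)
FIRST sets of the non-terminals involved (from the grammar, by fixed-point iteration):
  FIRST(D) = { 'id', 'x' }

To compute FIRST(D y), process the symbols left to right:
Symbol D is a non-terminal. Add FIRST(D) \ {ε} = { 'id', 'x' }
D is not nullable (ε ∉ FIRST(D)), so stop here.
FIRST(D y) = { 'id', 'x' }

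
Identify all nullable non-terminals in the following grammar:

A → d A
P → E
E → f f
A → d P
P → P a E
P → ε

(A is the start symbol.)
{ 'P' }

ε-productions: P → ε
So P is immediately nullable.
No further non-terminal can be added: every production for the remaining non-terminals contains a terminal or a non-nullable non-terminal.
Nullable = { 'P' }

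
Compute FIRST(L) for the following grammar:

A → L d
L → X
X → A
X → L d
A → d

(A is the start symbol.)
{ 'd' }

FIRST sets of the other non-terminals involved (by the same procedure, iterated to a fixed point):
  FIRST(X) = { 'd' }

From L → X:
  - X is a non-terminal: add FIRST(X) \ {ε} = { 'd' }
    X is not nullable, so stop

Collecting: FIRST(L) = { 'd' }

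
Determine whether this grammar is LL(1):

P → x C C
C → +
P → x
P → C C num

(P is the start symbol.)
No. Predict set conflict for P: { 'x' }

A grammar is LL(1) if for each non-terminal N with multiple productions, the predict sets of those productions are pairwise disjoint, where PREDICT(N → α) = (FIRST(α) \ {ε}) ∪ (FOLLOW(N) if α ⇒* ε).

Relevant sets:
  FIRST(C) = { '+' }

For P:
  PREDICT(P → x C C) = { 'x' }
  PREDICT(P → x) = { 'x' }
  PREDICT(P → C C num) = { '+' }
C has a single production, so nothing to check there.

Conflict found: Predict set conflict for P: { 'x' }
The grammar is NOT LL(1).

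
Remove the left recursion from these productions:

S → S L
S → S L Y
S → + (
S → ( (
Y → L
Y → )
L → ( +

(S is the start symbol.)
S → + ( S'
S → ( ( S'
S' → L S'
S' → L Y S'
S' → ε
Y → L
Y → )
L → ( +

S is directly left-recursive. The standard transformation for
  A → A α₁ | ... | A α_m | β₁ | ... | β_n
is
  A  → β₁ A' | ... | β_n A'
  A' → α₁ A' | ... | α_m A' | ε

S → + ( becomes S → + ( S'
S → ( ( becomes S → ( ( S'
S → S L becomes S' → L S'
S → S L Y becomes S' → L Y S'
Add S' → ε

Productions for other non-terminals are unchanged:
  Y → L
  Y → )
  L → ( +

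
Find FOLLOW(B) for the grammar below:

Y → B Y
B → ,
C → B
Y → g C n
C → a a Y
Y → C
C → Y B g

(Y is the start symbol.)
{ $, ',', 'a', 'g', 'n' }

To compute FOLLOW(B), find every occurrence of B on a right-hand side N → α B β: add FIRST(β) \ {ε}, and if β is empty or nullable also add FOLLOW(N). Iterate to a fixed point.

In Y → B Y: B is followed by Y, add FIRST(Y) \ {ε} = { ',', 'a', 'g' }
In C → B: B is at the end, add FOLLOW(C)
In C → Y B g: B is followed by g, add FIRST(g) \ {ε} = { 'g' }

The FOLLOW sets referred to above (computed the same way, to a fixed point):
  FOLLOW(C) = { $, ',', 'n' }

Taking the union: FOLLOW(B) = { $, ',', 'a', 'g', 'n' }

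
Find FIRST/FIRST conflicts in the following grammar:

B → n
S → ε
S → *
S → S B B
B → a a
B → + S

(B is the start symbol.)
Yes. S → '*' / S → S B B on { '*' }

FIRST sets of the non-terminals at (or reachable through a nullable prefix from) the front of some alternative:
  FIRST(S) = { '*', '+', 'a', 'n', ε }
  FIRST(B) = { '+', 'a', 'n' }

Productions for B:
  B → n: FIRST = { 'n' }
  B → a a: FIRST = { 'a' }
  B → + S: FIRST = { '+' }
Productions for S:
  S → ε: FIRST = { ε }
  S → *: FIRST = { '*' }
  S → S B B: FIRST = { '*', '+', 'a', 'n' }

Conflict for S: S → * and S → S B B
  Overlap: { '*' }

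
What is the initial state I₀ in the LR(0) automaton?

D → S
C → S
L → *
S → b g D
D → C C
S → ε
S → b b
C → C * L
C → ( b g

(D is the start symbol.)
{ [C → . ( b g], [C → . C * L], [C → . S], [D → . C C], [D → . S], [D' → . D], [S → . b b], [S → . b g D], [S → .] }

First, augment the grammar with D' → D
I₀ = CLOSURE({ [D' → . D] }):
  [D' → . D] has the dot before D: add [D → . S], [D → . C C]
  [D → . S] has the dot before S: add [S → . b g D], [S → .], [S → . b b]
  [D → . C C] has the dot before C: add [C → . S], [C → . C * L], [C → . ( b g]
No further items can be added.

I₀ = { [C → . ( b g], [C → . C * L], [C → . S], [D → . C C], [D → . S], [D' → . D], [S → . b b], [S → . b g D], [S → .] }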